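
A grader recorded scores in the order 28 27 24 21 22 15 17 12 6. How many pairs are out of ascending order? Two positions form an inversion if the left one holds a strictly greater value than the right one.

Count, for each position, how many later elements it exceeds:
28 → 27, 24, 21, 22, 15, 17, 12, 6 → 8
27 → 24, 21, 22, 15, 17, 12, 6 → 7
24 → 21, 22, 15, 17, 12, 6 → 6
21 → 15, 17, 12, 6 → 4
22 → 15, 17, 12, 6 → 4
15 → 12, 6 → 2
17 → 12, 6 → 2
12 → 6 → 1
6 → none → 0
Sum: 8 + 7 + 6 + 4 + 4 + 2 + 2 + 1 + 0 = 34

34 out-of-order pairs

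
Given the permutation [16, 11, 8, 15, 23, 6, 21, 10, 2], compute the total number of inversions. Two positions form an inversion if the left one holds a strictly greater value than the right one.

23 inversions

Count, for each position, how many later elements it exceeds:
16: 6
11: 4
8: 2
15: 3
23: 4
6: 1
21: 2
10: 1
2: 0
Sum: 6 + 4 + 2 + 3 + 4 + 1 + 2 + 1 + 0 = 23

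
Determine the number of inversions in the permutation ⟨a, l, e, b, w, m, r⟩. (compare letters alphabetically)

Out-of-order index pairs (1-indexed):
(2,3): l > e
(2,4): l > b
(3,4): e > b
(5,6): w > m
(5,7): w > r
That's 5 pairs.

5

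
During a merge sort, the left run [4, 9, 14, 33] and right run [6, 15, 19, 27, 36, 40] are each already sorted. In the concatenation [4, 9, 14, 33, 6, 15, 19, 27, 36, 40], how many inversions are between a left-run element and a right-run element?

For each element r of the right run, count left-run elements greater than r:
r = 6: 9, 14, 33 → 3
r = 15: 33 → 1
r = 19: 33 → 1
r = 27: 33 → 1
r = 36: none → 0
r = 40: none → 0
Cross-inversions: 3 + 1 + 1 + 1 + 0 + 0 = 6

There are 6 split inversions.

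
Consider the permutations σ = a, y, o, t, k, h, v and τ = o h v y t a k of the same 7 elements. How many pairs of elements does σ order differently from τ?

Assign each item its position (1..7) in the first ordering, then rewrite the second ordering as that position sequence:
positions: a→1, y→2, o→3, t→4, k→5, h→6, v→7
second ordering as positions: [3, 6, 7, 2, 4, 1, 5]
Discordant pairs = inversions in this position sequence.
3: 2, 1 → 2
6: 2, 4, 1, 5 → 4
7: 2, 4, 1, 5 → 4
2: 1 → 1
4: 1 → 1
1: 0
5: 0
Total: 2 + 4 + 4 + 1 + 1 + 0 + 0 = 12

12 discordant pairs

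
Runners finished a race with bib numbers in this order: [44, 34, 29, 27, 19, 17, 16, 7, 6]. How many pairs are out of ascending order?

Inversions: 36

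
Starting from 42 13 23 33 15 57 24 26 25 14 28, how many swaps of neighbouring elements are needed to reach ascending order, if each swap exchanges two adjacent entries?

27 swaps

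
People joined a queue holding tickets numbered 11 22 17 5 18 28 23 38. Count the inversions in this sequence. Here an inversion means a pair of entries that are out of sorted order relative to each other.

6 inversions

Sweep left to right; for each value list the smaller values that follow it:
11 → 5 → 1
22 → 17, 5, 18 → 3
17 → 5 → 1
5 → none → 0
18 → none → 0
28 → 23 → 1
23 → none → 0
38 → none → 0
Sum: 1 + 3 + 1 + 0 + 0 + 1 + 0 + 0 = 6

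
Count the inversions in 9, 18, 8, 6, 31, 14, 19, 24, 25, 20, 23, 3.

Sweep left to right; for each value list the smaller values that follow it:
9 → 8, 6, 3 → 3
18 → 8, 6, 14, 3 → 4
8 → 6, 3 → 2
6 → 3 → 1
31 → 14, 19, 24, 25, 20, 23, 3 → 7
14 → 3 → 1
19 → 3 → 1
24 → 20, 23, 3 → 3
25 → 20, 23, 3 → 3
20 → 3 → 1
23 → 3 → 1
3 → none → 0
Sum: 3 + 4 + 2 + 1 + 7 + 1 + 1 + 3 + 3 + 1 + 1 + 0 = 27

27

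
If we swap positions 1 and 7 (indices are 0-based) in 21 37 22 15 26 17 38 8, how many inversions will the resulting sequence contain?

Inversions: 7

Positions 1 and 7 hold 37 and 8; after swapping, the array is [21, 8, 22, 15, 26, 17, 38, 37].
Element-by-element contributions:
21 → 8, 15, 17 → 3
8 → none → 0
22 → 15, 17 → 2
15 → none → 0
26 → 17 → 1
17 → none → 0
38 → 37 → 1
37 → none → 0
Sum: 3 + 0 + 2 + 0 + 1 + 0 + 1 + 0 = 7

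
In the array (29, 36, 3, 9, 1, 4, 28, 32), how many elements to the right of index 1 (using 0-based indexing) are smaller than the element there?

The element at index 1 is 36.
Elements after it: 3, 9, 1, 4, 28, 32
Those smaller than 36: 3, 9, 1, 4, 28, 32

6 such elements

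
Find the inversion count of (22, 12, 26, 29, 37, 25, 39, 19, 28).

Inversions: 13

Sweep left to right; for each value list the smaller values that follow it:
22 → 12, 19 → 2
12 → none → 0
26 → 25, 19 → 2
29 → 25, 19, 28 → 3
37 → 25, 19, 28 → 3
25 → 19 → 1
39 → 19, 28 → 2
19 → none → 0
28 → none → 0
Sum: 2 + 0 + 2 + 3 + 3 + 1 + 2 + 0 + 0 = 13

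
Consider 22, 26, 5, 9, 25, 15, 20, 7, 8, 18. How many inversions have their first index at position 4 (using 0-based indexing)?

The element at index 4 is 25.
Elements after it: 15, 20, 7, 8, 18
Those smaller than 25: 15, 20, 7, 8, 18

5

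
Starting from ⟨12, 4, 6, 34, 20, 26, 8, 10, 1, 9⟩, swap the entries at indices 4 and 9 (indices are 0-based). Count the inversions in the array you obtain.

Inversions: 22

Positions 4 and 9 hold 20 and 9; after swapping, the array is [12, 4, 6, 34, 9, 26, 8, 10, 1, 20].
For each element, count later entries that are smaller:
12 → 4, 6, 9, 8, 10, 1 → 6
4 → 1 → 1
6 → 1 → 1
34 → 9, 26, 8, 10, 1, 20 → 6
9 → 8, 1 → 2
26 → 8, 10, 1, 20 → 4
8 → 1 → 1
10 → 1 → 1
1 → none → 0
20 → none → 0
Sum: 6 + 1 + 1 + 6 + 2 + 4 + 1 + 1 + 0 + 0 = 22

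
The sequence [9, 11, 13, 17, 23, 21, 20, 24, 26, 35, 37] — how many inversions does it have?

3 out-of-order pairs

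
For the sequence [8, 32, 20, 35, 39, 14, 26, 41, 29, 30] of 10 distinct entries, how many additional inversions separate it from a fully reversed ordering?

29

Maximum inversions for 10 distinct elements is C(10, 2) = 10·9/2 = 45.
Current inversions — for each element, count later smaller elements:
8: 0
32: 5
20: 1
35: 4
39: 4
14: 0
26: 0
41: 2
29: 0
30: 0
Current total: 0 + 5 + 1 + 4 + 4 + 0 + 0 + 2 + 0 + 0 = 16
Shortfall: 45 − 16 = 29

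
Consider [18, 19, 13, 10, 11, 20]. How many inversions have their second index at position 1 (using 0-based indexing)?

0 such elements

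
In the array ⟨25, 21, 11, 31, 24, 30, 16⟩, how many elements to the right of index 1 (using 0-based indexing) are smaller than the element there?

2

The element at index 1 is 21.
Elements after it: 11, 31, 24, 30, 16
Those smaller than 21: 11, 16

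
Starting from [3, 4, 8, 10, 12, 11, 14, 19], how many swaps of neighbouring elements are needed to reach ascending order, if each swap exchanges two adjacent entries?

1

The minimum number of adjacent swaps to sort an array equals its inversion count, since every such swap removes exactly one inversion.
Count inversions — for each element, later elements that are smaller:
3: none → 0
4: none → 0
8: none → 0
10: none → 0
12: 11 → 1
11: none → 0
14: none → 0
19: none → 0
Total inversions: 0 + 0 + 0 + 0 + 1 + 0 + 0 + 0 = 1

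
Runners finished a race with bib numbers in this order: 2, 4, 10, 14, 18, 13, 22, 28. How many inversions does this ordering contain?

2

For each element, count later entries that are smaller:
2: 0
4: 0
10: 0
14: 1
18: 1
13: 0
22: 0
28: 0
Sum: 0 + 0 + 0 + 1 + 1 + 0 + 0 + 0 = 2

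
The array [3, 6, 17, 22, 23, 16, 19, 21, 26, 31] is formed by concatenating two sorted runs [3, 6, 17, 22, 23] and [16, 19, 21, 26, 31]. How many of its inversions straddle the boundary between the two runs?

There are 7 cross-inversions.

For each element r of the right run, count left-run elements greater than r:
r = 16: 17, 22, 23 → 3
r = 19: 22, 23 → 2
r = 21: 22, 23 → 2
r = 26: none → 0
r = 31: none → 0
Cross-inversions: 3 + 2 + 2 + 0 + 0 = 7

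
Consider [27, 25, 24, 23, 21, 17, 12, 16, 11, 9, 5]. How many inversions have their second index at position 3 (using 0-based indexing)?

3

The element at index 3 is 23.
Elements before it: 27, 25, 24
Those larger than 23: 27, 25, 24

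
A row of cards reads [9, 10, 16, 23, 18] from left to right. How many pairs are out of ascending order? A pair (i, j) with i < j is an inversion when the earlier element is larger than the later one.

Out-of-order index pairs (0-indexed):
(3,4): 23 > 18
That's 1 pair.

1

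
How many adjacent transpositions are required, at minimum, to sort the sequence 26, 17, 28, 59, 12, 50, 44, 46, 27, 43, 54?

20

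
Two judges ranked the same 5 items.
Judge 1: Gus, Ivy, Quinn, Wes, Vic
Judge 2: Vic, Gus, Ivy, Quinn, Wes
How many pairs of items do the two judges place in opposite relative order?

4 discordant pairs

Assign each item its position (1..5) in the first ordering, then rewrite the second ordering as that position sequence:
positions: Gus→1, Ivy→2, Quinn→3, Wes→4, Vic→5
second ordering as positions: [5, 1, 2, 3, 4]
Discordant pairs = inversions in this position sequence.
5: 1, 2, 3, 4 → 4
1: 0
2: 0
3: 0
4: 0
Total: 4 + 0 + 0 + 0 + 0 = 4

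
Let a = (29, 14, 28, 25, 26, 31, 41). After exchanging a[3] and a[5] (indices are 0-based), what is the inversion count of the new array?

Positions 3 and 5 hold 25 and 31; after swapping, the array is [29, 14, 28, 31, 26, 25, 41].
Element-by-element contributions:
29: 4
14: 0
28: 2
31: 2
26: 1
25: 0
41: 0
Sum: 4 + 0 + 2 + 2 + 1 + 0 + 0 = 9

9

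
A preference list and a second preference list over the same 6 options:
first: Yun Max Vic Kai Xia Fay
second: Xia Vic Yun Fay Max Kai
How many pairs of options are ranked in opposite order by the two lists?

Assign each item its position (1..6) in the first ordering, then rewrite the second ordering as that position sequence:
positions: Yun→1, Max→2, Vic→3, Kai→4, Xia→5, Fay→6
second ordering as positions: [5, 3, 1, 6, 2, 4]
Discordant pairs = inversions in this position sequence.
5: 3, 1, 2, 4 → 4
3: 1, 2 → 2
1: 0
6: 2, 4 → 2
2: 0
4: 0
Total: 4 + 2 + 0 + 2 + 0 + 0 = 8

8 pairs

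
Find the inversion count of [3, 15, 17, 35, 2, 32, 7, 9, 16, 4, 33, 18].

Sweep left to right; for each value list the smaller values that follow it:
3: 1
15: 4
17: 5
35: 8
2: 0
32: 5
7: 1
9: 1
16: 1
4: 0
33: 1
18: 0
Sum: 1 + 4 + 5 + 8 + 0 + 5 + 1 + 1 + 1 + 0 + 1 + 0 = 27

27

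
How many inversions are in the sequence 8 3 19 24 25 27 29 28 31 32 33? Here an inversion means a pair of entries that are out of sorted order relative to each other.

2 out-of-order pairs

Count, for each position, how many later elements it exceeds:
8 → 3 → 1
3 → none → 0
19 → none → 0
24 → none → 0
25 → none → 0
27 → none → 0
29 → 28 → 1
28 → none → 0
31 → none → 0
32 → none → 0
33 → none → 0
Sum: 1 + 0 + 0 + 0 + 0 + 0 + 1 + 0 + 0 + 0 + 0 = 2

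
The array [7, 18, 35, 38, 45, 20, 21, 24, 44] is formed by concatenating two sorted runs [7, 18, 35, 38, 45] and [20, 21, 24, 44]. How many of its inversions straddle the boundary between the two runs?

10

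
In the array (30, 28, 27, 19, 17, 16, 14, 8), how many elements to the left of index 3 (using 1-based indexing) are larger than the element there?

2

The element at index 3 is 27.
Elements before it: 30, 28
Those larger than 27: 30, 28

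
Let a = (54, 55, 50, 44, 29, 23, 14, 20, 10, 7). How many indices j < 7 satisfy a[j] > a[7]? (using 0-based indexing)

6

The element at index 7 is 20.
Elements before it: 54, 55, 50, 44, 29, 23, 14
Those larger than 20: 54, 55, 50, 44, 29, 23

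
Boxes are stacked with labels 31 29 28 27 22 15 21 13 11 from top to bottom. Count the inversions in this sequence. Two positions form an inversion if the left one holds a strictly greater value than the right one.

35

Element-by-element contributions:
31 → 29, 28, 27, 22, 15, 21, 13, 11 → 8
29 → 28, 27, 22, 15, 21, 13, 11 → 7
28 → 27, 22, 15, 21, 13, 11 → 6
27 → 22, 15, 21, 13, 11 → 5
22 → 15, 21, 13, 11 → 4
15 → 13, 11 → 2
21 → 13, 11 → 2
13 → 11 → 1
11 → none → 0
Sum: 8 + 7 + 6 + 5 + 4 + 2 + 2 + 1 + 0 = 35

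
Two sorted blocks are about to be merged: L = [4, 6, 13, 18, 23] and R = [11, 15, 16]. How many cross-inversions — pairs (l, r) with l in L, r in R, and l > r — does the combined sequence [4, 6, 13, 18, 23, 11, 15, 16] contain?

7

Count, for every r in R, how many entries of L exceed r:
r = 11: 13, 18, 23 → 3
r = 15: 18, 23 → 2
r = 16: 18, 23 → 2
Cross-inversions: 3 + 2 + 2 = 7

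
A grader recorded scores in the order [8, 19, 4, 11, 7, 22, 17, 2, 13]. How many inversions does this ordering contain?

For each element, count later entries that are smaller:
8 → 4, 7, 2 → 3
19 → 4, 11, 7, 17, 2, 13 → 6
4 → 2 → 1
11 → 7, 2 → 2
7 → 2 → 1
22 → 17, 2, 13 → 3
17 → 2, 13 → 2
2 → none → 0
13 → none → 0
Sum: 3 + 6 + 1 + 2 + 1 + 3 + 2 + 0 + 0 = 18

Out-of-order pairs: 18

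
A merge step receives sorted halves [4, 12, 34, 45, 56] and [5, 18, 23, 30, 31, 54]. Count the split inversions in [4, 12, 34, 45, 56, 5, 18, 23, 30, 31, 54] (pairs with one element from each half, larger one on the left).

Take each right-half value and tally the left-half values above it:
r = 5: 12, 34, 45, 56 → 4
r = 18: 34, 45, 56 → 3
r = 23: 34, 45, 56 → 3
r = 30: 34, 45, 56 → 3
r = 31: 34, 45, 56 → 3
r = 54: 56 → 1
Cross-inversions: 4 + 3 + 3 + 3 + 3 + 1 = 17

17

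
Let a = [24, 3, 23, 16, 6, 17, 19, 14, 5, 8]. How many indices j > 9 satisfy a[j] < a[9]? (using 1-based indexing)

The element at index 9 is 5.
Elements after it: 8
None of them are smaller than 5.

0 such elements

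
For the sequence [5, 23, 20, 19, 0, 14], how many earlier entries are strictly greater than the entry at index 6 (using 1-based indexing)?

3

The element at index 6 is 14.
Elements before it: 5, 23, 20, 19, 0
Those larger than 14: 23, 20, 19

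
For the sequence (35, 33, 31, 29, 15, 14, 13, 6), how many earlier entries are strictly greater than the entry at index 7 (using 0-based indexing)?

The element at index 7 is 6.
Elements before it: 35, 33, 31, 29, 15, 14, 13
Those larger than 6: 35, 33, 31, 29, 15, 14, 13

7 such elements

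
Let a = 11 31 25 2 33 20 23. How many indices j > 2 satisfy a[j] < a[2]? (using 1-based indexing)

4

The element at index 2 is 31.
Elements after it: 25, 2, 33, 20, 23
Those smaller than 31: 25, 2, 20, 23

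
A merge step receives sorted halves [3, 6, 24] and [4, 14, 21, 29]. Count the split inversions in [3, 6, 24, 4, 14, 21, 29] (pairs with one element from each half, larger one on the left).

Count, for every r in R, how many entries of L exceed r:
r = 4: 6, 24 → 2
r = 14: 24 → 1
r = 21: 24 → 1
r = 29: none → 0
Cross-inversions: 2 + 1 + 1 + 0 = 4

4 split inversions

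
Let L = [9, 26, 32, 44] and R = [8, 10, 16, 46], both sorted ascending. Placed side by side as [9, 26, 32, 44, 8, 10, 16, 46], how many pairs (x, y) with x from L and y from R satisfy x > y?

For each element r of the right run, count left-run elements greater than r:
r = 8: 9, 26, 32, 44 → 4
r = 10: 26, 32, 44 → 3
r = 16: 26, 32, 44 → 3
r = 46: none → 0
Cross-inversions: 4 + 3 + 3 + 0 = 10

10 cross-inversions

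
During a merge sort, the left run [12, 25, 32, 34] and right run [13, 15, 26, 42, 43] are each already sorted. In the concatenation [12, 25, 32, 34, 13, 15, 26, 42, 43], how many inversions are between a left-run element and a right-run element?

8 split inversions

Count, for every r in R, how many entries of L exceed r:
r = 13: 25, 32, 34 → 3
r = 15: 25, 32, 34 → 3
r = 26: 32, 34 → 2
r = 42: none → 0
r = 43: none → 0
Cross-inversions: 3 + 3 + 2 + 0 + 0 = 8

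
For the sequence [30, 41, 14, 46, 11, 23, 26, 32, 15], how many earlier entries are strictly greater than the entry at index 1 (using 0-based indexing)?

0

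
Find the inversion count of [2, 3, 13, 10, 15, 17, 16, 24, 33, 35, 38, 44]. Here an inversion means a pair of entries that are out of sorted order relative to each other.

Count, for each position, how many later elements it exceeds:
2: 0
3: 0
13: 1
10: 0
15: 0
17: 1
16: 0
24: 0
33: 0
35: 0
38: 0
44: 0
Sum: 0 + 0 + 1 + 0 + 0 + 1 + 0 + 0 + 0 + 0 + 0 + 0 = 2

2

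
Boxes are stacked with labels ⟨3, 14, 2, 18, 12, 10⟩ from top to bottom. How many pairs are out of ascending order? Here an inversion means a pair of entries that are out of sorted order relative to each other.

7

Sweep left to right; for each value list the smaller values that follow it:
3 → 2 → 1
14 → 2, 12, 10 → 3
2 → none → 0
18 → 12, 10 → 2
12 → 10 → 1
10 → none → 0
Sum: 1 + 3 + 0 + 2 + 1 + 0 = 7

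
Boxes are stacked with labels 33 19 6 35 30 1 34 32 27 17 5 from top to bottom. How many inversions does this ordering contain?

Count, for each position, how many later elements it exceeds:
33 → 19, 6, 30, 1, 32, 27, 17, 5 → 8
19 → 6, 1, 17, 5 → 4
6 → 1, 5 → 2
35 → 30, 1, 34, 32, 27, 17, 5 → 7
30 → 1, 27, 17, 5 → 4
1 → none → 0
34 → 32, 27, 17, 5 → 4
32 → 27, 17, 5 → 3
27 → 17, 5 → 2
17 → 5 → 1
5 → none → 0
Sum: 8 + 4 + 2 + 7 + 4 + 0 + 4 + 3 + 2 + 1 + 0 = 35

There are 35 inversions.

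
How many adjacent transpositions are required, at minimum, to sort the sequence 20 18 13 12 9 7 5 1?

The minimum number of adjacent swaps to sort an array equals its inversion count, since every such swap removes exactly one inversion.
Count inversions — for each element, later elements that are smaller:
20: 18, 13, 12, 9, 7, 5, 1 → 7
18: 13, 12, 9, 7, 5, 1 → 6
13: 12, 9, 7, 5, 1 → 5
12: 9, 7, 5, 1 → 4
9: 7, 5, 1 → 3
7: 5, 1 → 2
5: 1 → 1
1: none → 0
Total inversions: 7 + 6 + 5 + 4 + 3 + 2 + 1 + 0 = 28

Swaps: 28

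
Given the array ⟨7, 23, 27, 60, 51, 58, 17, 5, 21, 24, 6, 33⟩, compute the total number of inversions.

35

Sweep left to right; for each value list the smaller values that follow it:
7 → 5, 6 → 2
23 → 17, 5, 21, 6 → 4
27 → 17, 5, 21, 24, 6 → 5
60 → 51, 58, 17, 5, 21, 24, 6, 33 → 8
51 → 17, 5, 21, 24, 6, 33 → 6
58 → 17, 5, 21, 24, 6, 33 → 6
17 → 5, 6 → 2
5 → none → 0
21 → 6 → 1
24 → 6 → 1
6 → none → 0
33 → none → 0
Sum: 2 + 4 + 5 + 8 + 6 + 6 + 2 + 0 + 1 + 1 + 0 + 0 = 35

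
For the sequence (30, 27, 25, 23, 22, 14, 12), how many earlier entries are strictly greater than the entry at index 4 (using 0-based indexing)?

4

The element at index 4 is 22.
Elements before it: 30, 27, 25, 23
Those larger than 22: 30, 27, 25, 23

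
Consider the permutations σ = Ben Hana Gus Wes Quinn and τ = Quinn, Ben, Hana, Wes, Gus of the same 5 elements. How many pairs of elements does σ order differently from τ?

There are 5 discordant pairs.

Assign each item its position (1..5) in the first ordering, then rewrite the second ordering as that position sequence:
positions: Ben→1, Hana→2, Gus→3, Wes→4, Quinn→5
second ordering as positions: [5, 1, 2, 4, 3]
Discordant pairs = inversions in this position sequence.
5: 1, 2, 4, 3 → 4
1: 0
2: 0
4: 3 → 1
3: 0
Total: 4 + 0 + 0 + 1 + 0 = 5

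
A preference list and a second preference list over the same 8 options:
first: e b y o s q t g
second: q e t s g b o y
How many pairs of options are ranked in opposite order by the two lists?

16 pairs

Assign each item its position (1..8) in the first ordering, then rewrite the second ordering as that position sequence:
positions: e→1, b→2, y→3, o→4, s→5, q→6, t→7, g→8
second ordering as positions: [6, 1, 7, 5, 8, 2, 4, 3]
Discordant pairs = inversions in this position sequence.
6: 1, 5, 2, 4, 3 → 5
1: 0
7: 5, 2, 4, 3 → 4
5: 2, 4, 3 → 3
8: 2, 4, 3 → 3
2: 0
4: 3 → 1
3: 0
Total: 5 + 0 + 4 + 3 + 3 + 0 + 1 + 0 = 16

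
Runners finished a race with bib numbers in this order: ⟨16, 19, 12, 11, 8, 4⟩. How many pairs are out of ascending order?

14

For each element, count later entries that are smaller:
16 → 12, 11, 8, 4 → 4
19 → 12, 11, 8, 4 → 4
12 → 11, 8, 4 → 3
11 → 8, 4 → 2
8 → 4 → 1
4 → none → 0
Sum: 4 + 4 + 3 + 2 + 1 + 0 = 14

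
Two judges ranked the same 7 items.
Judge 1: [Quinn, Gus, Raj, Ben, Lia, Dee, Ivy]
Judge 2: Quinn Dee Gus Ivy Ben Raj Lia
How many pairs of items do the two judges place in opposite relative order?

Assign each item its position (1..7) in the first ordering, then rewrite the second ordering as that position sequence:
positions: Quinn→1, Gus→2, Raj→3, Ben→4, Lia→5, Dee→6, Ivy→7
second ordering as positions: [1, 6, 2, 7, 4, 3, 5]
Discordant pairs = inversions in this position sequence.
1: 0
6: 2, 4, 3, 5 → 4
2: 0
7: 4, 3, 5 → 3
4: 3 → 1
3: 0
5: 0
Total: 0 + 4 + 0 + 3 + 1 + 0 + 0 = 8

8 discordant pairs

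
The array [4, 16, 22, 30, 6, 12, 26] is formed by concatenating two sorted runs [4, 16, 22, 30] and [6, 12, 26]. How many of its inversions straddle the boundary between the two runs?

For each element r of the right run, count left-run elements greater than r:
r = 6: 16, 22, 30 → 3
r = 12: 16, 22, 30 → 3
r = 26: 30 → 1
Cross-inversions: 3 + 3 + 1 = 7

7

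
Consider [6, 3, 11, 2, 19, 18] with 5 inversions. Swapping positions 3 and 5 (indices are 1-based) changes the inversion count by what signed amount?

+1

Positions 3 and 5 hold 11 and 19; after swapping, the array is [6, 3, 19, 2, 11, 18].
Element-by-element contributions:
6: 2
3: 1
19: 3
2: 0
11: 0
18: 0
Sum: 2 + 1 + 3 + 0 + 0 + 0 = 6
Change: 6 − 5 = +1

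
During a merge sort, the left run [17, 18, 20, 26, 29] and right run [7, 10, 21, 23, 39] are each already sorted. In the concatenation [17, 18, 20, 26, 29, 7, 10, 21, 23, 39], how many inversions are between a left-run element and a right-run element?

Count, for every r in R, how many entries of L exceed r:
r = 7: 17, 18, 20, 26, 29 → 5
r = 10: 17, 18, 20, 26, 29 → 5
r = 21: 26, 29 → 2
r = 23: 26, 29 → 2
r = 39: none → 0
Cross-inversions: 5 + 5 + 2 + 2 + 0 = 14

14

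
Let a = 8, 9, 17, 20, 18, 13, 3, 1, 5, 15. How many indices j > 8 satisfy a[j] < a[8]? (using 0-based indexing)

0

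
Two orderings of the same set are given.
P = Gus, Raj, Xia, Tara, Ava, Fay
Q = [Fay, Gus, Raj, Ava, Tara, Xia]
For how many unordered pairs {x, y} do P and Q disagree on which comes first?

Assign each item its position (1..6) in the first ordering, then rewrite the second ordering as that position sequence:
positions: Gus→1, Raj→2, Xia→3, Tara→4, Ava→5, Fay→6
second ordering as positions: [6, 1, 2, 5, 4, 3]
Discordant pairs = inversions in this position sequence.
6: 1, 2, 5, 4, 3 → 5
1: 0
2: 0
5: 4, 3 → 2
4: 3 → 1
3: 0
Total: 5 + 0 + 0 + 2 + 1 + 0 = 8

Disagreeing pairs: 8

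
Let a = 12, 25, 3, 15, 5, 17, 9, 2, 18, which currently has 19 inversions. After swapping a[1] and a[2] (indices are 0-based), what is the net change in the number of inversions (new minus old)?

-1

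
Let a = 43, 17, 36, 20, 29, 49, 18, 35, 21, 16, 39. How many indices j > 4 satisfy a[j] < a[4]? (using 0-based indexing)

3

The element at index 4 is 29.
Elements after it: 49, 18, 35, 21, 16, 39
Those smaller than 29: 18, 21, 16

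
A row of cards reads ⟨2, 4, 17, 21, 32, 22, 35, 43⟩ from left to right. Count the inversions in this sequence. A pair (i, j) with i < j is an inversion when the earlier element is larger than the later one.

1

Element-by-element contributions:
2: 0
4: 0
17: 0
21: 0
32: 1
22: 0
35: 0
43: 0
Sum: 0 + 0 + 0 + 0 + 1 + 0 + 0 + 0 = 1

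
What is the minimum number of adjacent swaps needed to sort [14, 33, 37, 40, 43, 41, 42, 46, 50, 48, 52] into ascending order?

Minimum adjacent swaps = number of inversions (each swap of adjacent out-of-order elements removes one inversion and no swap can remove more).
Count inversions — for each element, later elements that are smaller:
14: none → 0
33: none → 0
37: none → 0
40: none → 0
43: 41, 42 → 2
41: none → 0
42: none → 0
46: none → 0
50: 48 → 1
48: none → 0
52: none → 0
Total inversions: 0 + 0 + 0 + 0 + 2 + 0 + 0 + 0 + 1 + 0 + 0 = 3

3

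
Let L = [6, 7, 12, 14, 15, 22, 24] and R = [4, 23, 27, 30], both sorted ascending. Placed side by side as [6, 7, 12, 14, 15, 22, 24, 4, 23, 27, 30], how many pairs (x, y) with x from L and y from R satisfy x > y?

8 cross-inversions

Take each right-half value and tally the left-half values above it:
r = 4: 6, 7, 12, 14, 15, 22, 24 → 7
r = 23: 24 → 1
r = 27: none → 0
r = 30: none → 0
Cross-inversions: 7 + 1 + 0 + 0 = 8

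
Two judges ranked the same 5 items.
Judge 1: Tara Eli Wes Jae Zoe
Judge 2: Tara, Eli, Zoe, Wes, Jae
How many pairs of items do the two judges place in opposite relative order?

Assign each item its position (1..5) in the first ordering, then rewrite the second ordering as that position sequence:
positions: Tara→1, Eli→2, Wes→3, Jae→4, Zoe→5
second ordering as positions: [1, 2, 5, 3, 4]
Discordant pairs = inversions in this position sequence.
1: 0
2: 0
5: 3, 4 → 2
3: 0
4: 0
Total: 0 + 0 + 2 + 0 + 0 = 2

Discordant pairs: 2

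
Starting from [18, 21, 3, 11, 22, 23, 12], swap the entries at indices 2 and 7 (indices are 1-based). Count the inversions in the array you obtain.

7

Positions 2 and 7 hold 21 and 12; after swapping, the array is [18, 12, 3, 11, 22, 23, 21].
Sweep left to right; for each value list the smaller values that follow it:
18 → 12, 3, 11 → 3
12 → 3, 11 → 2
3 → none → 0
11 → none → 0
22 → 21 → 1
23 → 21 → 1
21 → none → 0
Sum: 3 + 2 + 0 + 0 + 1 + 1 + 0 = 7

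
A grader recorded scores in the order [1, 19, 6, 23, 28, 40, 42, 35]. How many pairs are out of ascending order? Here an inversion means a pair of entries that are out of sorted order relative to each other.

There are 3 out-of-order pairs.

Count, for each position, how many later elements it exceeds:
1 → none → 0
19 → 6 → 1
6 → none → 0
23 → none → 0
28 → none → 0
40 → 35 → 1
42 → 35 → 1
35 → none → 0
Sum: 0 + 1 + 0 + 0 + 0 + 1 + 1 + 0 = 3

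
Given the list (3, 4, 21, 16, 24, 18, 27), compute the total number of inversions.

3 inversions

Element-by-element contributions:
3: 0
4: 0
21: 2
16: 0
24: 1
18: 0
27: 0
Sum: 0 + 0 + 2 + 0 + 1 + 0 + 0 = 3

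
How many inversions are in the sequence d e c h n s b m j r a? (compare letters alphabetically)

Sweep left to right; for each value list the smaller values that follow it:
d → c, b, a → 3
e → c, b, a → 3
c → b, a → 2
h → b, a → 2
n → b, m, j, a → 4
s → b, m, j, r, a → 5
b → a → 1
m → j, a → 2
j → a → 1
r → a → 1
a → none → 0
Sum: 3 + 3 + 2 + 2 + 4 + 5 + 1 + 2 + 1 + 1 + 0 = 24

24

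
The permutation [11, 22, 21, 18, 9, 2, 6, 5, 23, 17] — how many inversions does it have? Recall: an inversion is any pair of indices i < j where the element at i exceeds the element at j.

27 inversions

Count, for each position, how many later elements it exceeds:
11: 4
22: 7
21: 6
18: 5
9: 3
2: 0
6: 1
5: 0
23: 1
17: 0
Sum: 4 + 7 + 6 + 5 + 3 + 0 + 1 + 0 + 1 + 0 = 27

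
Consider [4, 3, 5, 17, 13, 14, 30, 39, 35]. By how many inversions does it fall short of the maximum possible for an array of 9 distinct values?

32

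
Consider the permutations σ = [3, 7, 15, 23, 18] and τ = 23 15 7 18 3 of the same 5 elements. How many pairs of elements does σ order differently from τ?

Assign each item its position (1..5) in the first ordering, then rewrite the second ordering as that position sequence:
positions: 3→1, 7→2, 15→3, 23→4, 18→5
second ordering as positions: [4, 3, 2, 5, 1]
Discordant pairs = inversions in this position sequence.
4: 3, 2, 1 → 3
3: 2, 1 → 2
2: 1 → 1
5: 1 → 1
1: 0
Total: 3 + 2 + 1 + 1 + 0 = 7

Discordant pairs: 7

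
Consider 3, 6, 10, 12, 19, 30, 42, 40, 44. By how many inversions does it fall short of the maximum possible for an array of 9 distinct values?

35

Maximum inversions for 9 distinct elements is C(9, 2) = 9·8/2 = 36.
Current inversions — for each element, count later smaller elements:
3: 0
6: 0
10: 0
12: 0
19: 0
30: 0
42: 1
40: 0
44: 0
Current total: 0 + 0 + 0 + 0 + 0 + 0 + 1 + 0 + 0 = 1
Shortfall: 36 − 1 = 35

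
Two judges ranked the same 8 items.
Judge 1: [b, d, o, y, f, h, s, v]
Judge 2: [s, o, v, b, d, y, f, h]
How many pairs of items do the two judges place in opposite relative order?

Assign each item its position (1..8) in the first ordering, then rewrite the second ordering as that position sequence:
positions: b→1, d→2, o→3, y→4, f→5, h→6, s→7, v→8
second ordering as positions: [7, 3, 8, 1, 2, 4, 5, 6]
Discordant pairs = inversions in this position sequence.
7: 3, 1, 2, 4, 5, 6 → 6
3: 1, 2 → 2
8: 1, 2, 4, 5, 6 → 5
1: 0
2: 0
4: 0
5: 0
6: 0
Total: 6 + 2 + 5 + 0 + 0 + 0 + 0 + 0 = 13

13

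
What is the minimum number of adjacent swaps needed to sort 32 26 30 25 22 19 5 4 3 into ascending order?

There are 35 swaps.

Minimum adjacent swaps = number of inversions (each swap of adjacent out-of-order elements removes one inversion and no swap can remove more).
Count inversions — for each element, later elements that are smaller:
32: 26, 30, 25, 22, 19, 5, 4, 3 → 8
26: 25, 22, 19, 5, 4, 3 → 6
30: 25, 22, 19, 5, 4, 3 → 6
25: 22, 19, 5, 4, 3 → 5
22: 19, 5, 4, 3 → 4
19: 5, 4, 3 → 3
5: 4, 3 → 2
4: 3 → 1
3: none → 0
Total inversions: 8 + 6 + 6 + 5 + 4 + 3 + 2 + 1 + 0 = 35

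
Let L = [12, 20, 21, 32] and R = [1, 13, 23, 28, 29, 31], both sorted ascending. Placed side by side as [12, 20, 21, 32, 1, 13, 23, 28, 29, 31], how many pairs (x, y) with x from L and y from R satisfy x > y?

11

Take each right-half value and tally the left-half values above it:
r = 1: 12, 20, 21, 32 → 4
r = 13: 20, 21, 32 → 3
r = 23: 32 → 1
r = 28: 32 → 1
r = 29: 32 → 1
r = 31: 32 → 1
Cross-inversions: 4 + 3 + 1 + 1 + 1 + 1 = 11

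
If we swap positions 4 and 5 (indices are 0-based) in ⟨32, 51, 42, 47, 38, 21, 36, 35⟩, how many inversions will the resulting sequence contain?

Inversions: 18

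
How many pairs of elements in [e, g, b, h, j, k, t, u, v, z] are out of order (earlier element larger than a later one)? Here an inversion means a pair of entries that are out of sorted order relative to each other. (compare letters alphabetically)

Count, for each position, how many later elements it exceeds:
e: 1
g: 1
b: 0
h: 0
j: 0
k: 0
t: 0
u: 0
v: 0
z: 0
Sum: 1 + 1 + 0 + 0 + 0 + 0 + 0 + 0 + 0 + 0 = 2

There are 2 inversions.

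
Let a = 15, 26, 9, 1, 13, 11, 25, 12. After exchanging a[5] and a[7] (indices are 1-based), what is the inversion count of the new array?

16 inversions

Positions 5 and 7 hold 13 and 25; after swapping, the array is [15, 26, 9, 1, 25, 11, 13, 12].
Sweep left to right; for each value list the smaller values that follow it:
15 → 9, 1, 11, 13, 12 → 5
26 → 9, 1, 25, 11, 13, 12 → 6
9 → 1 → 1
1 → none → 0
25 → 11, 13, 12 → 3
11 → none → 0
13 → 12 → 1
12 → none → 0
Sum: 5 + 6 + 1 + 0 + 3 + 0 + 1 + 0 = 16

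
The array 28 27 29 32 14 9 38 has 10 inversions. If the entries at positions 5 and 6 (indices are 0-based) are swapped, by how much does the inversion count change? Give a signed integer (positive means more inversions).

+1

Positions 5 and 6 hold 9 and 38; after swapping, the array is [28, 27, 29, 32, 14, 38, 9].
Sweep left to right; for each value list the smaller values that follow it:
28 → 27, 14, 9 → 3
27 → 14, 9 → 2
29 → 14, 9 → 2
32 → 14, 9 → 2
14 → 9 → 1
38 → 9 → 1
9 → none → 0
Sum: 3 + 2 + 2 + 2 + 1 + 1 + 0 = 11
Change: 11 − 10 = +1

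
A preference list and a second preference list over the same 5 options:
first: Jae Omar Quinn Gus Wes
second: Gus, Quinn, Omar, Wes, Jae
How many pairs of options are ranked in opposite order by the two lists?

7

Assign each item its position (1..5) in the first ordering, then rewrite the second ordering as that position sequence:
positions: Jae→1, Omar→2, Quinn→3, Gus→4, Wes→5
second ordering as positions: [4, 3, 2, 5, 1]
Discordant pairs = inversions in this position sequence.
4: 3, 2, 1 → 3
3: 2, 1 → 2
2: 1 → 1
5: 1 → 1
1: 0
Total: 3 + 2 + 1 + 1 + 0 = 7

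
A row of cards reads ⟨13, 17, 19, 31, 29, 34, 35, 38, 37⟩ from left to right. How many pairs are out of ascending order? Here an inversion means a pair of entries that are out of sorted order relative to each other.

2

For each element, count later entries that are smaller:
13: 0
17: 0
19: 0
31: 1
29: 0
34: 0
35: 0
38: 1
37: 0
Sum: 0 + 0 + 0 + 1 + 0 + 0 + 0 + 1 + 0 = 2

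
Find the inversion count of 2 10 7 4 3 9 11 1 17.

For each element, count later entries that are smaller:
2: 1
10: 5
7: 3
4: 2
3: 1
9: 1
11: 1
1: 0
17: 0
Sum: 1 + 5 + 3 + 2 + 1 + 1 + 1 + 0 + 0 = 14

14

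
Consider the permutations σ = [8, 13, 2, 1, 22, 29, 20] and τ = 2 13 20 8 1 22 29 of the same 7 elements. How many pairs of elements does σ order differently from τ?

Assign each item its position (1..7) in the first ordering, then rewrite the second ordering as that position sequence:
positions: 8→1, 13→2, 2→3, 1→4, 22→5, 29→6, 20→7
second ordering as positions: [3, 2, 7, 1, 4, 5, 6]
Discordant pairs = inversions in this position sequence.
3: 2, 1 → 2
2: 1 → 1
7: 1, 4, 5, 6 → 4
1: 0
4: 0
5: 0
6: 0
Total: 2 + 1 + 4 + 0 + 0 + 0 + 0 = 7

7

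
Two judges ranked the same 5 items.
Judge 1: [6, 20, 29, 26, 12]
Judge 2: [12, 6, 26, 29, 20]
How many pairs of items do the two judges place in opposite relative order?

Assign each item its position (1..5) in the first ordering, then rewrite the second ordering as that position sequence:
positions: 6→1, 20→2, 29→3, 26→4, 12→5
second ordering as positions: [5, 1, 4, 3, 2]
Discordant pairs = inversions in this position sequence.
5: 1, 4, 3, 2 → 4
1: 0
4: 3, 2 → 2
3: 2 → 1
2: 0
Total: 4 + 0 + 2 + 1 + 0 = 7

7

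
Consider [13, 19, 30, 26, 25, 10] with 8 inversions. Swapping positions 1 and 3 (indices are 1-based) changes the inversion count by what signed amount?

Positions 1 and 3 hold 13 and 30; after swapping, the array is [30, 19, 13, 26, 25, 10].
Element-by-element contributions:
30: 5
19: 2
13: 1
26: 2
25: 1
10: 0
Sum: 5 + 2 + 1 + 2 + 1 + 0 = 11
Change: 11 − 8 = +3

+3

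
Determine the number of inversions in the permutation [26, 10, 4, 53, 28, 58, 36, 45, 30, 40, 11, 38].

There are 27 out-of-order pairs.

For each element, count later entries that are smaller:
26: 3
10: 1
4: 0
53: 7
28: 1
58: 6
36: 2
45: 4
30: 1
40: 2
11: 0
38: 0
Sum: 3 + 1 + 0 + 7 + 1 + 6 + 2 + 4 + 1 + 2 + 0 + 0 = 27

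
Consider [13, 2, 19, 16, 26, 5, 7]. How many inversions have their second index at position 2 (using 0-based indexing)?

The element at index 2 is 19.
Elements before it: 13, 2
None of them are larger than 19.

0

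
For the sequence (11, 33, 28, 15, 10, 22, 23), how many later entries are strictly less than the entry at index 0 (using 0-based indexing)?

1 such element

The element at index 0 is 11.
Elements after it: 33, 28, 15, 10, 22, 23
Those smaller than 11: 10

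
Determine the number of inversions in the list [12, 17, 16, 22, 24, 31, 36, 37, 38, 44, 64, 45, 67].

2

Element-by-element contributions:
12 → none → 0
17 → 16 → 1
16 → none → 0
22 → none → 0
24 → none → 0
31 → none → 0
36 → none → 0
37 → none → 0
38 → none → 0
44 → none → 0
64 → 45 → 1
45 → none → 0
67 → none → 0
Sum: 0 + 1 + 0 + 0 + 0 + 0 + 0 + 0 + 0 + 0 + 1 + 0 + 0 = 2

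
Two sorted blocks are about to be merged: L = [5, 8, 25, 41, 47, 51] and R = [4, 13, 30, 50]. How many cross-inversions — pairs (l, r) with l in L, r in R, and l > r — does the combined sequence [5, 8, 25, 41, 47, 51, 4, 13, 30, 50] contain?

14 split inversions

Take each right-half value and tally the left-half values above it:
r = 4: 5, 8, 25, 41, 47, 51 → 6
r = 13: 25, 41, 47, 51 → 4
r = 30: 41, 47, 51 → 3
r = 50: 51 → 1
Cross-inversions: 6 + 4 + 3 + 1 = 14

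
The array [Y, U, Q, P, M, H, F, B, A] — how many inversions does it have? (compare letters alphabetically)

For each element, count later entries that are smaller:
Y → U, Q, P, M, H, F, B, A → 8
U → Q, P, M, H, F, B, A → 7
Q → P, M, H, F, B, A → 6
P → M, H, F, B, A → 5
M → H, F, B, A → 4
H → F, B, A → 3
F → B, A → 2
B → A → 1
A → none → 0
Sum: 8 + 7 + 6 + 5 + 4 + 3 + 2 + 1 + 0 = 36

36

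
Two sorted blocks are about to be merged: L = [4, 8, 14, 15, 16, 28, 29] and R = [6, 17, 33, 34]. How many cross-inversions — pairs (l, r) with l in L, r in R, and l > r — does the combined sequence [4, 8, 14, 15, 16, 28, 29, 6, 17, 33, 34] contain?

Count, for every r in R, how many entries of L exceed r:
r = 6: 8, 14, 15, 16, 28, 29 → 6
r = 17: 28, 29 → 2
r = 33: none → 0
r = 34: none → 0
Cross-inversions: 6 + 2 + 0 + 0 = 8

8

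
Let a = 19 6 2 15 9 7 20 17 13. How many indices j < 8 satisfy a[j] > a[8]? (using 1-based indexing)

2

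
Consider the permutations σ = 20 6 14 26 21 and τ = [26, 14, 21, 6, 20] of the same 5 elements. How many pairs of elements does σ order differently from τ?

8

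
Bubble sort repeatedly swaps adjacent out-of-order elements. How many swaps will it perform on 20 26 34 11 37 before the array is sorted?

Each adjacent swap fixes exactly one inversion, so the minimum swap count equals the number of inversions.
Count inversions — for each element, later elements that are smaller:
20: 11 → 1
26: 11 → 1
34: 11 → 1
11: none → 0
37: none → 0
Total inversions: 1 + 1 + 1 + 0 + 0 = 3

3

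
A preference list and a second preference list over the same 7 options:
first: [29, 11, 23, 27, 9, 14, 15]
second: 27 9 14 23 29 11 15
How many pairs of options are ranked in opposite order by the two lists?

11

Assign each item its position (1..7) in the first ordering, then rewrite the second ordering as that position sequence:
positions: 29→1, 11→2, 23→3, 27→4, 9→5, 14→6, 15→7
second ordering as positions: [4, 5, 6, 3, 1, 2, 7]
Discordant pairs = inversions in this position sequence.
4: 3, 1, 2 → 3
5: 3, 1, 2 → 3
6: 3, 1, 2 → 3
3: 1, 2 → 2
1: 0
2: 0
7: 0
Total: 3 + 3 + 3 + 2 + 0 + 0 + 0 = 11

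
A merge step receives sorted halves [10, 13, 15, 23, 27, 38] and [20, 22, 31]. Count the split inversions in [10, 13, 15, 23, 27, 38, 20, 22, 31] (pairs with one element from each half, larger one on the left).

Count, for every r in R, how many entries of L exceed r:
r = 20: 23, 27, 38 → 3
r = 22: 23, 27, 38 → 3
r = 31: 38 → 1
Cross-inversions: 3 + 3 + 1 = 7

7 cross-inversions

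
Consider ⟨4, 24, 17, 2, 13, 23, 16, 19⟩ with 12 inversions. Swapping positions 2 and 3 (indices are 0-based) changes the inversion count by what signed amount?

-1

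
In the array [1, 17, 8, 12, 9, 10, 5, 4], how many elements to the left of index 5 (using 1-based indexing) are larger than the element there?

The element at index 5 is 9.
Elements before it: 1, 17, 8, 12
Those larger than 9: 17, 12

2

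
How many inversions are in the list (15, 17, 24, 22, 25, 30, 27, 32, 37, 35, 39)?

Inversions: 3

Sweep left to right; for each value list the smaller values that follow it:
15: 0
17: 0
24: 1
22: 0
25: 0
30: 1
27: 0
32: 0
37: 1
35: 0
39: 0
Sum: 0 + 0 + 1 + 0 + 0 + 1 + 0 + 0 + 1 + 0 + 0 = 3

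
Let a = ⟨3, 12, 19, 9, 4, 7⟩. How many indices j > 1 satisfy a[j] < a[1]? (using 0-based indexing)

3

The element at index 1 is 12.
Elements after it: 19, 9, 4, 7
Those smaller than 12: 9, 4, 7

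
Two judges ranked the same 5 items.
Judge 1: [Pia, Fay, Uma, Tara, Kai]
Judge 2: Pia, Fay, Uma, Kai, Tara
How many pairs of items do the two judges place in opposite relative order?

1

Assign each item its position (1..5) in the first ordering, then rewrite the second ordering as that position sequence:
positions: Pia→1, Fay→2, Uma→3, Tara→4, Kai→5
second ordering as positions: [1, 2, 3, 5, 4]
Discordant pairs = inversions in this position sequence.
1: 0
2: 0
3: 0
5: 4 → 1
4: 0
Total: 0 + 0 + 0 + 1 + 0 = 1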